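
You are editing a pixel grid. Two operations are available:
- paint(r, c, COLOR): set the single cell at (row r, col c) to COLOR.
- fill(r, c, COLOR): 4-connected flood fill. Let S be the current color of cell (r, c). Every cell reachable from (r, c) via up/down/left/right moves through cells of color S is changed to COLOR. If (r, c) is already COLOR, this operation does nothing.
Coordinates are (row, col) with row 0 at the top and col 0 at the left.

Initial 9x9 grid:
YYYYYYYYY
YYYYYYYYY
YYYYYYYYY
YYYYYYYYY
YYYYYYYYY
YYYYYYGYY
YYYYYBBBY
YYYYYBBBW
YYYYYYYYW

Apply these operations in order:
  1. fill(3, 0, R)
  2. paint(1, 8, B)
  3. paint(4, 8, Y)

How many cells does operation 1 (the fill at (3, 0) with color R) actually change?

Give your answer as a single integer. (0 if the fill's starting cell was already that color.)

After op 1 fill(3,0,R) [72 cells changed]:
RRRRRRRRR
RRRRRRRRR
RRRRRRRRR
RRRRRRRRR
RRRRRRRRR
RRRRRRGRR
RRRRRBBBR
RRRRRBBBW
RRRRRRRRW

Answer: 72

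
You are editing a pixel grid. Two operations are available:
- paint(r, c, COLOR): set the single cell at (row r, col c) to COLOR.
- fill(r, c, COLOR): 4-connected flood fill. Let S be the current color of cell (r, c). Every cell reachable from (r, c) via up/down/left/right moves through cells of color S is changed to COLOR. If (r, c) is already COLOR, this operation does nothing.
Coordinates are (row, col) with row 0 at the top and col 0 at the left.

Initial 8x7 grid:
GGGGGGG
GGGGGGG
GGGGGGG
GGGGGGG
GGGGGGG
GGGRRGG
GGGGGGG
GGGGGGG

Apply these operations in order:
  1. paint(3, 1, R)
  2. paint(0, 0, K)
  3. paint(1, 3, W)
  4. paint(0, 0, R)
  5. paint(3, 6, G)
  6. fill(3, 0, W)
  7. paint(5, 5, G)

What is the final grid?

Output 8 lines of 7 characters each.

After op 1 paint(3,1,R):
GGGGGGG
GGGGGGG
GGGGGGG
GRGGGGG
GGGGGGG
GGGRRGG
GGGGGGG
GGGGGGG
After op 2 paint(0,0,K):
KGGGGGG
GGGGGGG
GGGGGGG
GRGGGGG
GGGGGGG
GGGRRGG
GGGGGGG
GGGGGGG
After op 3 paint(1,3,W):
KGGGGGG
GGGWGGG
GGGGGGG
GRGGGGG
GGGGGGG
GGGRRGG
GGGGGGG
GGGGGGG
After op 4 paint(0,0,R):
RGGGGGG
GGGWGGG
GGGGGGG
GRGGGGG
GGGGGGG
GGGRRGG
GGGGGGG
GGGGGGG
After op 5 paint(3,6,G):
RGGGGGG
GGGWGGG
GGGGGGG
GRGGGGG
GGGGGGG
GGGRRGG
GGGGGGG
GGGGGGG
After op 6 fill(3,0,W) [51 cells changed]:
RWWWWWW
WWWWWWW
WWWWWWW
WRWWWWW
WWWWWWW
WWWRRWW
WWWWWWW
WWWWWWW
After op 7 paint(5,5,G):
RWWWWWW
WWWWWWW
WWWWWWW
WRWWWWW
WWWWWWW
WWWRRGW
WWWWWWW
WWWWWWW

Answer: RWWWWWW
WWWWWWW
WWWWWWW
WRWWWWW
WWWWWWW
WWWRRGW
WWWWWWW
WWWWWWW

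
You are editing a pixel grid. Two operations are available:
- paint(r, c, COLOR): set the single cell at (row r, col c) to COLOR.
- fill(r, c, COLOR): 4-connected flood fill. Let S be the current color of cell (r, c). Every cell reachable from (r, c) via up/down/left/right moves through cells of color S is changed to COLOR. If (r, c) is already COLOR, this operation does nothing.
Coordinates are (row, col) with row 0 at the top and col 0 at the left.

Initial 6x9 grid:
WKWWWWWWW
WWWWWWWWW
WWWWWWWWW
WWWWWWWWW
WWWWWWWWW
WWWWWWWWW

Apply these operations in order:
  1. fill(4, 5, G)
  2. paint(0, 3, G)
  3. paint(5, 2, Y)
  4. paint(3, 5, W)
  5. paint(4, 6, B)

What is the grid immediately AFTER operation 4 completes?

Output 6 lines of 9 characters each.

Answer: GKGGGGGGG
GGGGGGGGG
GGGGGGGGG
GGGGGWGGG
GGGGGGGGG
GGYGGGGGG

Derivation:
After op 1 fill(4,5,G) [53 cells changed]:
GKGGGGGGG
GGGGGGGGG
GGGGGGGGG
GGGGGGGGG
GGGGGGGGG
GGGGGGGGG
After op 2 paint(0,3,G):
GKGGGGGGG
GGGGGGGGG
GGGGGGGGG
GGGGGGGGG
GGGGGGGGG
GGGGGGGGG
After op 3 paint(5,2,Y):
GKGGGGGGG
GGGGGGGGG
GGGGGGGGG
GGGGGGGGG
GGGGGGGGG
GGYGGGGGG
After op 4 paint(3,5,W):
GKGGGGGGG
GGGGGGGGG
GGGGGGGGG
GGGGGWGGG
GGGGGGGGG
GGYGGGGGG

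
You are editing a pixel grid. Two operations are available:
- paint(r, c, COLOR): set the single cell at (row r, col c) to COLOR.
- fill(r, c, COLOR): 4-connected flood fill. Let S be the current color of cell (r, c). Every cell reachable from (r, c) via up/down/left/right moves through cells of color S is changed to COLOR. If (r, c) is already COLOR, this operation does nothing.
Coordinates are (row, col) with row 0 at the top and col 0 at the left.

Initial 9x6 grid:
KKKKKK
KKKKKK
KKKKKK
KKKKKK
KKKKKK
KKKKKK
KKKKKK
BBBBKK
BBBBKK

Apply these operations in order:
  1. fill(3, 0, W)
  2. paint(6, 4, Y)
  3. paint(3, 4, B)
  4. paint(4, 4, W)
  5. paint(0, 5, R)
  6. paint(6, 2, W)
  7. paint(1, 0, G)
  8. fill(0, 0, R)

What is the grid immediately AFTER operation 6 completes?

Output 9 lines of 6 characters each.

Answer: WWWWWR
WWWWWW
WWWWWW
WWWWBW
WWWWWW
WWWWWW
WWWWYW
BBBBWW
BBBBWW

Derivation:
After op 1 fill(3,0,W) [46 cells changed]:
WWWWWW
WWWWWW
WWWWWW
WWWWWW
WWWWWW
WWWWWW
WWWWWW
BBBBWW
BBBBWW
After op 2 paint(6,4,Y):
WWWWWW
WWWWWW
WWWWWW
WWWWWW
WWWWWW
WWWWWW
WWWWYW
BBBBWW
BBBBWW
After op 3 paint(3,4,B):
WWWWWW
WWWWWW
WWWWWW
WWWWBW
WWWWWW
WWWWWW
WWWWYW
BBBBWW
BBBBWW
After op 4 paint(4,4,W):
WWWWWW
WWWWWW
WWWWWW
WWWWBW
WWWWWW
WWWWWW
WWWWYW
BBBBWW
BBBBWW
After op 5 paint(0,5,R):
WWWWWR
WWWWWW
WWWWWW
WWWWBW
WWWWWW
WWWWWW
WWWWYW
BBBBWW
BBBBWW
After op 6 paint(6,2,W):
WWWWWR
WWWWWW
WWWWWW
WWWWBW
WWWWWW
WWWWWW
WWWWYW
BBBBWW
BBBBWW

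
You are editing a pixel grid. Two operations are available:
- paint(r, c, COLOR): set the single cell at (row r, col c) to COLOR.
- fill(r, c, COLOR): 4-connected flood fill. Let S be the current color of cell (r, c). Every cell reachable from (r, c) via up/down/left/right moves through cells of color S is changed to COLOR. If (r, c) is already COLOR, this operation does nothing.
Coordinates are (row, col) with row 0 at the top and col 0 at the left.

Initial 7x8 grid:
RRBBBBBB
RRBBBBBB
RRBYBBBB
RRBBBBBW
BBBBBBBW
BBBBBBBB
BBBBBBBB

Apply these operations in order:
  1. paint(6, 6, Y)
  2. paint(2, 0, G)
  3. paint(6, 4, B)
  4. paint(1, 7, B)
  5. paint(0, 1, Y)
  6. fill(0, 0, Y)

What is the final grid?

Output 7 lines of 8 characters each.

After op 1 paint(6,6,Y):
RRBBBBBB
RRBBBBBB
RRBYBBBB
RRBBBBBW
BBBBBBBW
BBBBBBBB
BBBBBBYB
After op 2 paint(2,0,G):
RRBBBBBB
RRBBBBBB
GRBYBBBB
RRBBBBBW
BBBBBBBW
BBBBBBBB
BBBBBBYB
After op 3 paint(6,4,B):
RRBBBBBB
RRBBBBBB
GRBYBBBB
RRBBBBBW
BBBBBBBW
BBBBBBBB
BBBBBBYB
After op 4 paint(1,7,B):
RRBBBBBB
RRBBBBBB
GRBYBBBB
RRBBBBBW
BBBBBBBW
BBBBBBBB
BBBBBBYB
After op 5 paint(0,1,Y):
RYBBBBBB
RRBBBBBB
GRBYBBBB
RRBBBBBW
BBBBBBBW
BBBBBBBB
BBBBBBYB
After op 6 fill(0,0,Y) [6 cells changed]:
YYBBBBBB
YYBBBBBB
GYBYBBBB
YYBBBBBW
BBBBBBBW
BBBBBBBB
BBBBBBYB

Answer: YYBBBBBB
YYBBBBBB
GYBYBBBB
YYBBBBBW
BBBBBBBW
BBBBBBBB
BBBBBBYB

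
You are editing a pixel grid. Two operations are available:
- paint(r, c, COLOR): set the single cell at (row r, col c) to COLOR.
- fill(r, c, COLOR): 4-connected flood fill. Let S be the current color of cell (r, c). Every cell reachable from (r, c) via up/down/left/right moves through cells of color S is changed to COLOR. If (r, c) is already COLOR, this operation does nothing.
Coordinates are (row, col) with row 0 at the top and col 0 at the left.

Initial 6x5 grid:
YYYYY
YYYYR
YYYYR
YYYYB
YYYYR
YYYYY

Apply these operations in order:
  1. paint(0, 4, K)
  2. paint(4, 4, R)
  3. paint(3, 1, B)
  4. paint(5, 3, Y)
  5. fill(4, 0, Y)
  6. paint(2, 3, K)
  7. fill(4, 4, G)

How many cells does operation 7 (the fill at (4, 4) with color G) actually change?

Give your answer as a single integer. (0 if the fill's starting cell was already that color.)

After op 1 paint(0,4,K):
YYYYK
YYYYR
YYYYR
YYYYB
YYYYR
YYYYY
After op 2 paint(4,4,R):
YYYYK
YYYYR
YYYYR
YYYYB
YYYYR
YYYYY
After op 3 paint(3,1,B):
YYYYK
YYYYR
YYYYR
YBYYB
YYYYR
YYYYY
After op 4 paint(5,3,Y):
YYYYK
YYYYR
YYYYR
YBYYB
YYYYR
YYYYY
After op 5 fill(4,0,Y) [0 cells changed]:
YYYYK
YYYYR
YYYYR
YBYYB
YYYYR
YYYYY
After op 6 paint(2,3,K):
YYYYK
YYYYR
YYYKR
YBYYB
YYYYR
YYYYY
After op 7 fill(4,4,G) [1 cells changed]:
YYYYK
YYYYR
YYYKR
YBYYB
YYYYG
YYYYY

Answer: 1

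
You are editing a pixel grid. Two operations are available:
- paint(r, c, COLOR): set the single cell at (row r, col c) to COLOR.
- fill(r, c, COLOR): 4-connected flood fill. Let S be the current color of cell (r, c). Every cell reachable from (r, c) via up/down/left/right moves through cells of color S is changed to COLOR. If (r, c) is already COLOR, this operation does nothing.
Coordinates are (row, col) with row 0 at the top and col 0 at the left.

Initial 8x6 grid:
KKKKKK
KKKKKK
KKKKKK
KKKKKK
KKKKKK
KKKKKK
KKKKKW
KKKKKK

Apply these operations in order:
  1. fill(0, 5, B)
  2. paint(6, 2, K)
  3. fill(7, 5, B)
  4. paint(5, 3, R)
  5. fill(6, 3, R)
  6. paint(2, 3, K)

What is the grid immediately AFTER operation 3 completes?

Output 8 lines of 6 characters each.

After op 1 fill(0,5,B) [47 cells changed]:
BBBBBB
BBBBBB
BBBBBB
BBBBBB
BBBBBB
BBBBBB
BBBBBW
BBBBBB
After op 2 paint(6,2,K):
BBBBBB
BBBBBB
BBBBBB
BBBBBB
BBBBBB
BBBBBB
BBKBBW
BBBBBB
After op 3 fill(7,5,B) [0 cells changed]:
BBBBBB
BBBBBB
BBBBBB
BBBBBB
BBBBBB
BBBBBB
BBKBBW
BBBBBB

Answer: BBBBBB
BBBBBB
BBBBBB
BBBBBB
BBBBBB
BBBBBB
BBKBBW
BBBBBB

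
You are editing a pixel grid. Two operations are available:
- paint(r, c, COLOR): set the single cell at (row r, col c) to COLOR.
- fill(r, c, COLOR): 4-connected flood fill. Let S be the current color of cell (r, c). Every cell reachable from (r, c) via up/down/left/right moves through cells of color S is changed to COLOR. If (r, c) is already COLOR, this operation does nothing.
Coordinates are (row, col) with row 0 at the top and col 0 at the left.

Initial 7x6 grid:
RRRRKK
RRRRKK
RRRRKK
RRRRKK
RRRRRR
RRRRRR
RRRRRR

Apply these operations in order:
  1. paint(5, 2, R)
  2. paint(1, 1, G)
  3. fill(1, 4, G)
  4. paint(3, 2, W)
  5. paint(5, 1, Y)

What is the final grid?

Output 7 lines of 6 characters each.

After op 1 paint(5,2,R):
RRRRKK
RRRRKK
RRRRKK
RRRRKK
RRRRRR
RRRRRR
RRRRRR
After op 2 paint(1,1,G):
RRRRKK
RGRRKK
RRRRKK
RRRRKK
RRRRRR
RRRRRR
RRRRRR
After op 3 fill(1,4,G) [8 cells changed]:
RRRRGG
RGRRGG
RRRRGG
RRRRGG
RRRRRR
RRRRRR
RRRRRR
After op 4 paint(3,2,W):
RRRRGG
RGRRGG
RRRRGG
RRWRGG
RRRRRR
RRRRRR
RRRRRR
After op 5 paint(5,1,Y):
RRRRGG
RGRRGG
RRRRGG
RRWRGG
RRRRRR
RYRRRR
RRRRRR

Answer: RRRRGG
RGRRGG
RRRRGG
RRWRGG
RRRRRR
RYRRRR
RRRRRR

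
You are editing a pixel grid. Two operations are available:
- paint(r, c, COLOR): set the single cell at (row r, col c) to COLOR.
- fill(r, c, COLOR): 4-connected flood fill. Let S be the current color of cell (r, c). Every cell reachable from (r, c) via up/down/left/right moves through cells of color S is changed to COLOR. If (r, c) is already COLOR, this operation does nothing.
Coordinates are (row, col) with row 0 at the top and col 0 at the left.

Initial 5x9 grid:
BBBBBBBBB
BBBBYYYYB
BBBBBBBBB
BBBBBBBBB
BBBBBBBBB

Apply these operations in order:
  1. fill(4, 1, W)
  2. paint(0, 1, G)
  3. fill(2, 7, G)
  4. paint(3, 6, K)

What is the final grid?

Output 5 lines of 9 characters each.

After op 1 fill(4,1,W) [41 cells changed]:
WWWWWWWWW
WWWWYYYYW
WWWWWWWWW
WWWWWWWWW
WWWWWWWWW
After op 2 paint(0,1,G):
WGWWWWWWW
WWWWYYYYW
WWWWWWWWW
WWWWWWWWW
WWWWWWWWW
After op 3 fill(2,7,G) [40 cells changed]:
GGGGGGGGG
GGGGYYYYG
GGGGGGGGG
GGGGGGGGG
GGGGGGGGG
After op 4 paint(3,6,K):
GGGGGGGGG
GGGGYYYYG
GGGGGGGGG
GGGGGGKGG
GGGGGGGGG

Answer: GGGGGGGGG
GGGGYYYYG
GGGGGGGGG
GGGGGGKGG
GGGGGGGGG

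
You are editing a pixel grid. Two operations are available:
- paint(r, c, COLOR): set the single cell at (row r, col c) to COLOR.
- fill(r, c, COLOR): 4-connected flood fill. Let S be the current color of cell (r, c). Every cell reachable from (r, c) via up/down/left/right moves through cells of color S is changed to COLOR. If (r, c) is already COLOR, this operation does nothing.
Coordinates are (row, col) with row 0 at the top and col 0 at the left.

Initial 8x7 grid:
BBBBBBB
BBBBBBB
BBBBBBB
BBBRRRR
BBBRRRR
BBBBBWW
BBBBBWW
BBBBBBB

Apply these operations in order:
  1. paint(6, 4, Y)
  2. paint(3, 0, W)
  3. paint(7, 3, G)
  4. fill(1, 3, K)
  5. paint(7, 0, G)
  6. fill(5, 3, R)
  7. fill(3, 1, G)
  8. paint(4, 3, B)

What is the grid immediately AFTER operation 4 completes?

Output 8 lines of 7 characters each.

After op 1 paint(6,4,Y):
BBBBBBB
BBBBBBB
BBBBBBB
BBBRRRR
BBBRRRR
BBBBBWW
BBBBYWW
BBBBBBB
After op 2 paint(3,0,W):
BBBBBBB
BBBBBBB
BBBBBBB
WBBRRRR
BBBRRRR
BBBBBWW
BBBBYWW
BBBBBBB
After op 3 paint(7,3,G):
BBBBBBB
BBBBBBB
BBBBBBB
WBBRRRR
BBBRRRR
BBBBBWW
BBBBYWW
BBBGBBB
After op 4 fill(1,3,K) [38 cells changed]:
KKKKKKK
KKKKKKK
KKKKKKK
WKKRRRR
KKKRRRR
KKKKKWW
KKKKYWW
KKKGBBB

Answer: KKKKKKK
KKKKKKK
KKKKKKK
WKKRRRR
KKKRRRR
KKKKKWW
KKKKYWW
KKKGBBB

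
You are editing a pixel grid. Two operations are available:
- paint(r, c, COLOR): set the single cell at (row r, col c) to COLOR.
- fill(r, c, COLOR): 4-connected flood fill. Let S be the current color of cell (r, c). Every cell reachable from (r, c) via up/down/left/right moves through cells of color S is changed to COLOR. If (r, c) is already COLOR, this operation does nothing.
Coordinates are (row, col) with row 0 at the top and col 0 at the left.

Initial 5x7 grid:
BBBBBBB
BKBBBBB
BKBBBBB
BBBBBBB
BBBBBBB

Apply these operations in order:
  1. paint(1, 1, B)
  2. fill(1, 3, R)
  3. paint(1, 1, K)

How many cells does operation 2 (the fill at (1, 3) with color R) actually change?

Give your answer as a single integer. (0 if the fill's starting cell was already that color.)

After op 1 paint(1,1,B):
BBBBBBB
BBBBBBB
BKBBBBB
BBBBBBB
BBBBBBB
After op 2 fill(1,3,R) [34 cells changed]:
RRRRRRR
RRRRRRR
RKRRRRR
RRRRRRR
RRRRRRR

Answer: 34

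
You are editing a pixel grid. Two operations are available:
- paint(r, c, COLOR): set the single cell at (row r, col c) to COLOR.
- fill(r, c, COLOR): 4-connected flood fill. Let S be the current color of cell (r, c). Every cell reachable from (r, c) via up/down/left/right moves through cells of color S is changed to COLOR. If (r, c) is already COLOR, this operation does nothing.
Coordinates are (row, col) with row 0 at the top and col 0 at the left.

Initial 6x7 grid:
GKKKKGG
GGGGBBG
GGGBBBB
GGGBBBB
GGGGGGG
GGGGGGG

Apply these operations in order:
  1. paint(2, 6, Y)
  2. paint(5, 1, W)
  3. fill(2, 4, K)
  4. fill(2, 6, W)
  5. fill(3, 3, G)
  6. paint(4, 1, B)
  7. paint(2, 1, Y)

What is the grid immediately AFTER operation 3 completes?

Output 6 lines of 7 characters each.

Answer: GKKKKGG
GGGGKKG
GGGKKKY
GGGKKKK
GGGGGGG
GWGGGGG

Derivation:
After op 1 paint(2,6,Y):
GKKKKGG
GGGGBBG
GGGBBBY
GGGBBBB
GGGGGGG
GGGGGGG
After op 2 paint(5,1,W):
GKKKKGG
GGGGBBG
GGGBBBY
GGGBBBB
GGGGGGG
GWGGGGG
After op 3 fill(2,4,K) [9 cells changed]:
GKKKKGG
GGGGKKG
GGGKKKY
GGGKKKK
GGGGGGG
GWGGGGG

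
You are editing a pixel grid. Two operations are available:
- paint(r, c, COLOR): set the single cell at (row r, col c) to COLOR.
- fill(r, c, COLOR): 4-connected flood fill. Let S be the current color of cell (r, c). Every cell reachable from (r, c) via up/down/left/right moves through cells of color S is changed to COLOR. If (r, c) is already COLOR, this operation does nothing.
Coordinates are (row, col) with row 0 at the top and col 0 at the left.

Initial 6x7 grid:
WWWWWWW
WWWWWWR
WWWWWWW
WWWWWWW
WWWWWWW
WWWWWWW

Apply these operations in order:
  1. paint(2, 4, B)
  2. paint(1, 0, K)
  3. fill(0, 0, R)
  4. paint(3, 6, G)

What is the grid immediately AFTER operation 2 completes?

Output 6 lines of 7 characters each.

Answer: WWWWWWW
KWWWWWR
WWWWBWW
WWWWWWW
WWWWWWW
WWWWWWW

Derivation:
After op 1 paint(2,4,B):
WWWWWWW
WWWWWWR
WWWWBWW
WWWWWWW
WWWWWWW
WWWWWWW
After op 2 paint(1,0,K):
WWWWWWW
KWWWWWR
WWWWBWW
WWWWWWW
WWWWWWW
WWWWWWW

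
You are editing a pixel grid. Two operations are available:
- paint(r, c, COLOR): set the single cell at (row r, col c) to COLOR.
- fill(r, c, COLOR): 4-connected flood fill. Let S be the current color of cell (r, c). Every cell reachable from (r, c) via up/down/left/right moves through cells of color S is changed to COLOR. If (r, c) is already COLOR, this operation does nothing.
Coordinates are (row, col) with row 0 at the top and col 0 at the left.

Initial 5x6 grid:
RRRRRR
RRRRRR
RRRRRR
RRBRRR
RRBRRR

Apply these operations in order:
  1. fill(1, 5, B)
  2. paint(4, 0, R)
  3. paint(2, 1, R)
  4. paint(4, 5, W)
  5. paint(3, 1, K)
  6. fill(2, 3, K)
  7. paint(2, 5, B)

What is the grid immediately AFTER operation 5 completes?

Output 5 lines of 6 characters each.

After op 1 fill(1,5,B) [28 cells changed]:
BBBBBB
BBBBBB
BBBBBB
BBBBBB
BBBBBB
After op 2 paint(4,0,R):
BBBBBB
BBBBBB
BBBBBB
BBBBBB
RBBBBB
After op 3 paint(2,1,R):
BBBBBB
BBBBBB
BRBBBB
BBBBBB
RBBBBB
After op 4 paint(4,5,W):
BBBBBB
BBBBBB
BRBBBB
BBBBBB
RBBBBW
After op 5 paint(3,1,K):
BBBBBB
BBBBBB
BRBBBB
BKBBBB
RBBBBW

Answer: BBBBBB
BBBBBB
BRBBBB
BKBBBB
RBBBBW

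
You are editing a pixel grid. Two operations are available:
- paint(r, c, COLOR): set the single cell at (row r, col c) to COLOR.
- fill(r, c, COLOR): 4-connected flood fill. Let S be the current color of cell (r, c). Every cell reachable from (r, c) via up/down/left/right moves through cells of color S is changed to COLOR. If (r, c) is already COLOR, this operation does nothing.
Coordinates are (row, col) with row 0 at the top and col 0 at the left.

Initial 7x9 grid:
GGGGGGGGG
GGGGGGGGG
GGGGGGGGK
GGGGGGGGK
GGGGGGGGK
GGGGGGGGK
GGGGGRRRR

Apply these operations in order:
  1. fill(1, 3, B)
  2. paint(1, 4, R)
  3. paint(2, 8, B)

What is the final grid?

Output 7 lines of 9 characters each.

After op 1 fill(1,3,B) [55 cells changed]:
BBBBBBBBB
BBBBBBBBB
BBBBBBBBK
BBBBBBBBK
BBBBBBBBK
BBBBBBBBK
BBBBBRRRR
After op 2 paint(1,4,R):
BBBBBBBBB
BBBBRBBBB
BBBBBBBBK
BBBBBBBBK
BBBBBBBBK
BBBBBBBBK
BBBBBRRRR
After op 3 paint(2,8,B):
BBBBBBBBB
BBBBRBBBB
BBBBBBBBB
BBBBBBBBK
BBBBBBBBK
BBBBBBBBK
BBBBBRRRR

Answer: BBBBBBBBB
BBBBRBBBB
BBBBBBBBB
BBBBBBBBK
BBBBBBBBK
BBBBBBBBK
BBBBBRRRR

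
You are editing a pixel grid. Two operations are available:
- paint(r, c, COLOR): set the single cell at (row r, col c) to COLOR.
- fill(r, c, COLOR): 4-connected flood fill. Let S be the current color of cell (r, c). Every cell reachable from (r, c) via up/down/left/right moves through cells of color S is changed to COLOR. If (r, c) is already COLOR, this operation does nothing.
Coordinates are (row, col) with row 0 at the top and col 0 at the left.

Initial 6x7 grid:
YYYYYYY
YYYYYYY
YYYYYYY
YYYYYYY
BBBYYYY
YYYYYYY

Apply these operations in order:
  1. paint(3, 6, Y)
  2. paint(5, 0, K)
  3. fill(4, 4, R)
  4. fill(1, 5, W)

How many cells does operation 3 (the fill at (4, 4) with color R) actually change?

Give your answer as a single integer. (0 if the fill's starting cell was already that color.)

Answer: 38

Derivation:
After op 1 paint(3,6,Y):
YYYYYYY
YYYYYYY
YYYYYYY
YYYYYYY
BBBYYYY
YYYYYYY
After op 2 paint(5,0,K):
YYYYYYY
YYYYYYY
YYYYYYY
YYYYYYY
BBBYYYY
KYYYYYY
After op 3 fill(4,4,R) [38 cells changed]:
RRRRRRR
RRRRRRR
RRRRRRR
RRRRRRR
BBBRRRR
KRRRRRR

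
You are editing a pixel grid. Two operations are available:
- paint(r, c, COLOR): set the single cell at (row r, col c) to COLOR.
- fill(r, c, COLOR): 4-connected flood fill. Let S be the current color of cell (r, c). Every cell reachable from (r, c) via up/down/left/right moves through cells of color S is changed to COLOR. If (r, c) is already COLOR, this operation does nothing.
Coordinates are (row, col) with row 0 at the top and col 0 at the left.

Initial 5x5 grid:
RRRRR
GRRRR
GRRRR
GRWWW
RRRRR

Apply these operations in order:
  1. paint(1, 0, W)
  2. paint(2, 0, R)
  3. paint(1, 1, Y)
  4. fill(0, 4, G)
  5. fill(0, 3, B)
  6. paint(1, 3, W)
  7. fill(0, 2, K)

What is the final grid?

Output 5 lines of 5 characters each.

After op 1 paint(1,0,W):
RRRRR
WRRRR
GRRRR
GRWWW
RRRRR
After op 2 paint(2,0,R):
RRRRR
WRRRR
RRRRR
GRWWW
RRRRR
After op 3 paint(1,1,Y):
RRRRR
WYRRR
RRRRR
GRWWW
RRRRR
After op 4 fill(0,4,G) [19 cells changed]:
GGGGG
WYGGG
GGGGG
GGWWW
GGGGG
After op 5 fill(0,3,B) [20 cells changed]:
BBBBB
WYBBB
BBBBB
BBWWW
BBBBB
After op 6 paint(1,3,W):
BBBBB
WYBWB
BBBBB
BBWWW
BBBBB
After op 7 fill(0,2,K) [19 cells changed]:
KKKKK
WYKWK
KKKKK
KKWWW
KKKKK

Answer: KKKKK
WYKWK
KKKKK
KKWWW
KKKKK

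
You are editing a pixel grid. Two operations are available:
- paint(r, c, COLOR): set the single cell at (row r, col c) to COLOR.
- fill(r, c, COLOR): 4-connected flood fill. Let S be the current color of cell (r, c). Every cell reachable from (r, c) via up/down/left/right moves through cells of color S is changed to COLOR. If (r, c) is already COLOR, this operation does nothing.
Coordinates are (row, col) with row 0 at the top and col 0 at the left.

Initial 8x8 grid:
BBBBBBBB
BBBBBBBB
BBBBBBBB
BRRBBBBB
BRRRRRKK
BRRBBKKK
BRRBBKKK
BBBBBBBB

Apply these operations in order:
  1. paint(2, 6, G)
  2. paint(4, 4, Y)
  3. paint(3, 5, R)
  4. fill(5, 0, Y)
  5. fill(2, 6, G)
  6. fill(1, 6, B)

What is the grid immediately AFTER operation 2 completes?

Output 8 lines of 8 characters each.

After op 1 paint(2,6,G):
BBBBBBBB
BBBBBBBB
BBBBBBGB
BRRBBBBB
BRRRRRKK
BRRBBKKK
BRRBBKKK
BBBBBBBB
After op 2 paint(4,4,Y):
BBBBBBBB
BBBBBBBB
BBBBBBGB
BRRBBBBB
BRRRYRKK
BRRBBKKK
BRRBBKKK
BBBBBBBB

Answer: BBBBBBBB
BBBBBBBB
BBBBBBGB
BRRBBBBB
BRRRYRKK
BRRBBKKK
BRRBBKKK
BBBBBBBB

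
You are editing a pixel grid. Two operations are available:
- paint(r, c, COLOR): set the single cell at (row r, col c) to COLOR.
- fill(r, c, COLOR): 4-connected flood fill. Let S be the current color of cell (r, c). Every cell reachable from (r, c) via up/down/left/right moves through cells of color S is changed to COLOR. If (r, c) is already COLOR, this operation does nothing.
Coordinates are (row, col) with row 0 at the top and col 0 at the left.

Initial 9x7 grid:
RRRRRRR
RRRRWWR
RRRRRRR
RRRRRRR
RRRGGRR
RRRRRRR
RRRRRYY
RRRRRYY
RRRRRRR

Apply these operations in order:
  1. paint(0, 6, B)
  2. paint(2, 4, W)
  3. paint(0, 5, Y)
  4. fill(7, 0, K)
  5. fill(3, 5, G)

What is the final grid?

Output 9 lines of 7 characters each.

After op 1 paint(0,6,B):
RRRRRRB
RRRRWWR
RRRRRRR
RRRRRRR
RRRGGRR
RRRRRRR
RRRRRYY
RRRRRYY
RRRRRRR
After op 2 paint(2,4,W):
RRRRRRB
RRRRWWR
RRRRWRR
RRRRRRR
RRRGGRR
RRRRRRR
RRRRRYY
RRRRRYY
RRRRRRR
After op 3 paint(0,5,Y):
RRRRRYB
RRRRWWR
RRRRWRR
RRRRRRR
RRRGGRR
RRRRRRR
RRRRRYY
RRRRRYY
RRRRRRR
After op 4 fill(7,0,K) [52 cells changed]:
KKKKKYB
KKKKWWK
KKKKWKK
KKKKKKK
KKKGGKK
KKKKKKK
KKKKKYY
KKKKKYY
KKKKKKK
After op 5 fill(3,5,G) [52 cells changed]:
GGGGGYB
GGGGWWG
GGGGWGG
GGGGGGG
GGGGGGG
GGGGGGG
GGGGGYY
GGGGGYY
GGGGGGG

Answer: GGGGGYB
GGGGWWG
GGGGWGG
GGGGGGG
GGGGGGG
GGGGGGG
GGGGGYY
GGGGGYY
GGGGGGG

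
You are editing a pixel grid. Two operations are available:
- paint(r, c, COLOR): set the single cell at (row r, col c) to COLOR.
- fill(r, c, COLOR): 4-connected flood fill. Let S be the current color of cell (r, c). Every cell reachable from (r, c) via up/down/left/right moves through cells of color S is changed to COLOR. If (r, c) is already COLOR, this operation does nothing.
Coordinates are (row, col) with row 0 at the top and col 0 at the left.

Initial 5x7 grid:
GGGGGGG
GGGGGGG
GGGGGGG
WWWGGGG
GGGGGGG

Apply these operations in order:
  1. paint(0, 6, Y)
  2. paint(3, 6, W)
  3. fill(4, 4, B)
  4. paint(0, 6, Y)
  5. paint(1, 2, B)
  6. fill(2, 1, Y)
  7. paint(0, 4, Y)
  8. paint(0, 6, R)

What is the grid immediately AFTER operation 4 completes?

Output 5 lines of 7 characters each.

After op 1 paint(0,6,Y):
GGGGGGY
GGGGGGG
GGGGGGG
WWWGGGG
GGGGGGG
After op 2 paint(3,6,W):
GGGGGGY
GGGGGGG
GGGGGGG
WWWGGGW
GGGGGGG
After op 3 fill(4,4,B) [30 cells changed]:
BBBBBBY
BBBBBBB
BBBBBBB
WWWBBBW
BBBBBBB
After op 4 paint(0,6,Y):
BBBBBBY
BBBBBBB
BBBBBBB
WWWBBBW
BBBBBBB

Answer: BBBBBBY
BBBBBBB
BBBBBBB
WWWBBBW
BBBBBBB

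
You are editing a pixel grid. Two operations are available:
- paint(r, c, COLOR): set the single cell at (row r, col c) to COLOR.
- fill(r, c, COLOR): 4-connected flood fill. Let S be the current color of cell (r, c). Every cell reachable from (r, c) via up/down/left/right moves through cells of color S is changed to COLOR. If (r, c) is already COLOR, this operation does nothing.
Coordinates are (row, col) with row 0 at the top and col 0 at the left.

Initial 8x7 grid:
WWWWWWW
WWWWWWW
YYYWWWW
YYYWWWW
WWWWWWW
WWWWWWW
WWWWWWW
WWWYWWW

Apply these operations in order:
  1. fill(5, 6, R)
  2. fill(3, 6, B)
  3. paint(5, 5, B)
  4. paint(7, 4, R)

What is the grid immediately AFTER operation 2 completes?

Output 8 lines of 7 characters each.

After op 1 fill(5,6,R) [49 cells changed]:
RRRRRRR
RRRRRRR
YYYRRRR
YYYRRRR
RRRRRRR
RRRRRRR
RRRRRRR
RRRYRRR
After op 2 fill(3,6,B) [49 cells changed]:
BBBBBBB
BBBBBBB
YYYBBBB
YYYBBBB
BBBBBBB
BBBBBBB
BBBBBBB
BBBYBBB

Answer: BBBBBBB
BBBBBBB
YYYBBBB
YYYBBBB
BBBBBBB
BBBBBBB
BBBBBBB
BBBYBBB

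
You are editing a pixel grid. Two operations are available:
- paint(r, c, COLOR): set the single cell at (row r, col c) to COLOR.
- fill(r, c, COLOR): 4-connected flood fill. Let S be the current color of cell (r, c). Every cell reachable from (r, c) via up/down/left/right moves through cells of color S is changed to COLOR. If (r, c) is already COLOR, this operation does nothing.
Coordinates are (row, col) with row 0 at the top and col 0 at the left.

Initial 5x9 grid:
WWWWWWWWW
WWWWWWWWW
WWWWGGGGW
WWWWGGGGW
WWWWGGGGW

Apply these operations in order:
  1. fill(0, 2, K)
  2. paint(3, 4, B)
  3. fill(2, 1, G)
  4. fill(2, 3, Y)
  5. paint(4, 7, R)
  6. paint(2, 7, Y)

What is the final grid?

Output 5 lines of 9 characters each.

After op 1 fill(0,2,K) [33 cells changed]:
KKKKKKKKK
KKKKKKKKK
KKKKGGGGK
KKKKGGGGK
KKKKGGGGK
After op 2 paint(3,4,B):
KKKKKKKKK
KKKKKKKKK
KKKKGGGGK
KKKKBGGGK
KKKKGGGGK
After op 3 fill(2,1,G) [33 cells changed]:
GGGGGGGGG
GGGGGGGGG
GGGGGGGGG
GGGGBGGGG
GGGGGGGGG
After op 4 fill(2,3,Y) [44 cells changed]:
YYYYYYYYY
YYYYYYYYY
YYYYYYYYY
YYYYBYYYY
YYYYYYYYY
After op 5 paint(4,7,R):
YYYYYYYYY
YYYYYYYYY
YYYYYYYYY
YYYYBYYYY
YYYYYYYRY
After op 6 paint(2,7,Y):
YYYYYYYYY
YYYYYYYYY
YYYYYYYYY
YYYYBYYYY
YYYYYYYRY

Answer: YYYYYYYYY
YYYYYYYYY
YYYYYYYYY
YYYYBYYYY
YYYYYYYRY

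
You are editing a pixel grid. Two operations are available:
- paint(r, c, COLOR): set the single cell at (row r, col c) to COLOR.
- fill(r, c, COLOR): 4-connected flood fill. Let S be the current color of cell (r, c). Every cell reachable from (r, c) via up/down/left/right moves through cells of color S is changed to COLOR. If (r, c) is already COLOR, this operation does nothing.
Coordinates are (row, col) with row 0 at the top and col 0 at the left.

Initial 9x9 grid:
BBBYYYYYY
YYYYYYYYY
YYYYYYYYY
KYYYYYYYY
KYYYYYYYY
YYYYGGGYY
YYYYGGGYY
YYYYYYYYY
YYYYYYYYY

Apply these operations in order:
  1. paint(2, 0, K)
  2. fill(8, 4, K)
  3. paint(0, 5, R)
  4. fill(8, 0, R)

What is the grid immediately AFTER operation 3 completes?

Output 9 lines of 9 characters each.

After op 1 paint(2,0,K):
BBBYYYYYY
YYYYYYYYY
KYYYYYYYY
KYYYYYYYY
KYYYYYYYY
YYYYGGGYY
YYYYGGGYY
YYYYYYYYY
YYYYYYYYY
After op 2 fill(8,4,K) [69 cells changed]:
BBBKKKKKK
KKKKKKKKK
KKKKKKKKK
KKKKKKKKK
KKKKKKKKK
KKKKGGGKK
KKKKGGGKK
KKKKKKKKK
KKKKKKKKK
After op 3 paint(0,5,R):
BBBKKRKKK
KKKKKKKKK
KKKKKKKKK
KKKKKKKKK
KKKKKKKKK
KKKKGGGKK
KKKKGGGKK
KKKKKKKKK
KKKKKKKKK

Answer: BBBKKRKKK
KKKKKKKKK
KKKKKKKKK
KKKKKKKKK
KKKKKKKKK
KKKKGGGKK
KKKKGGGKK
KKKKKKKKK
KKKKKKKKK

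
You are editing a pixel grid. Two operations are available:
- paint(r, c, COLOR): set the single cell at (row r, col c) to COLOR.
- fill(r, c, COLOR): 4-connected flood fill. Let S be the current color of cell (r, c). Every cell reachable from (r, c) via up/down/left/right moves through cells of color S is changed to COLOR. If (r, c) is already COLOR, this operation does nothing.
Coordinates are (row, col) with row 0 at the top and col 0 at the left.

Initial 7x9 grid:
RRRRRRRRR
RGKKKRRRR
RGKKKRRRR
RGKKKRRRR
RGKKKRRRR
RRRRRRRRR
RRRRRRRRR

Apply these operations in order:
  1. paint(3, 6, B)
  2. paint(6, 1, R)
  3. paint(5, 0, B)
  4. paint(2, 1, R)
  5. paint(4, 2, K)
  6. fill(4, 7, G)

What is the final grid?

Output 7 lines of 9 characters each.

After op 1 paint(3,6,B):
RRRRRRRRR
RGKKKRRRR
RGKKKRRRR
RGKKKRBRR
RGKKKRRRR
RRRRRRRRR
RRRRRRRRR
After op 2 paint(6,1,R):
RRRRRRRRR
RGKKKRRRR
RGKKKRRRR
RGKKKRBRR
RGKKKRRRR
RRRRRRRRR
RRRRRRRRR
After op 3 paint(5,0,B):
RRRRRRRRR
RGKKKRRRR
RGKKKRRRR
RGKKKRBRR
RGKKKRRRR
BRRRRRRRR
RRRRRRRRR
After op 4 paint(2,1,R):
RRRRRRRRR
RGKKKRRRR
RRKKKRRRR
RGKKKRBRR
RGKKKRRRR
BRRRRRRRR
RRRRRRRRR
After op 5 paint(4,2,K):
RRRRRRRRR
RGKKKRRRR
RRKKKRRRR
RGKKKRBRR
RGKKKRRRR
BRRRRRRRR
RRRRRRRRR
After op 6 fill(4,7,G) [46 cells changed]:
GGGGGGGGG
GGKKKGGGG
GGKKKGGGG
GGKKKGBGG
GGKKKGGGG
BGGGGGGGG
GGGGGGGGG

Answer: GGGGGGGGG
GGKKKGGGG
GGKKKGGGG
GGKKKGBGG
GGKKKGGGG
BGGGGGGGG
GGGGGGGGG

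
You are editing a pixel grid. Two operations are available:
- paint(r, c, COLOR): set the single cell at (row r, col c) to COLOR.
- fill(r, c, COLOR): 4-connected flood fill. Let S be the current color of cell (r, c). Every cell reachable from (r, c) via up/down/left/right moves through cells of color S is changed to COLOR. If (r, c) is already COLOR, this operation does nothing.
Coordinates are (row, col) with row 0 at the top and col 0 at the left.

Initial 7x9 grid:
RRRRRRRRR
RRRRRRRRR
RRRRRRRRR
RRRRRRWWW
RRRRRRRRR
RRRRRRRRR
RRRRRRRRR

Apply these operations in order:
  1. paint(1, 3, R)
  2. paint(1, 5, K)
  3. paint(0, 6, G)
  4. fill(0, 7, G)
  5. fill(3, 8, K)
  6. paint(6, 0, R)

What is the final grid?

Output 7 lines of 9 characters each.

Answer: GGGGGGGGG
GGGGGKGGG
GGGGGGGGG
GGGGGGKKK
GGGGGGGGG
GGGGGGGGG
RGGGGGGGG

Derivation:
After op 1 paint(1,3,R):
RRRRRRRRR
RRRRRRRRR
RRRRRRRRR
RRRRRRWWW
RRRRRRRRR
RRRRRRRRR
RRRRRRRRR
After op 2 paint(1,5,K):
RRRRRRRRR
RRRRRKRRR
RRRRRRRRR
RRRRRRWWW
RRRRRRRRR
RRRRRRRRR
RRRRRRRRR
After op 3 paint(0,6,G):
RRRRRRGRR
RRRRRKRRR
RRRRRRRRR
RRRRRRWWW
RRRRRRRRR
RRRRRRRRR
RRRRRRRRR
After op 4 fill(0,7,G) [58 cells changed]:
GGGGGGGGG
GGGGGKGGG
GGGGGGGGG
GGGGGGWWW
GGGGGGGGG
GGGGGGGGG
GGGGGGGGG
After op 5 fill(3,8,K) [3 cells changed]:
GGGGGGGGG
GGGGGKGGG
GGGGGGGGG
GGGGGGKKK
GGGGGGGGG
GGGGGGGGG
GGGGGGGGG
After op 6 paint(6,0,R):
GGGGGGGGG
GGGGGKGGG
GGGGGGGGG
GGGGGGKKK
GGGGGGGGG
GGGGGGGGG
RGGGGGGGG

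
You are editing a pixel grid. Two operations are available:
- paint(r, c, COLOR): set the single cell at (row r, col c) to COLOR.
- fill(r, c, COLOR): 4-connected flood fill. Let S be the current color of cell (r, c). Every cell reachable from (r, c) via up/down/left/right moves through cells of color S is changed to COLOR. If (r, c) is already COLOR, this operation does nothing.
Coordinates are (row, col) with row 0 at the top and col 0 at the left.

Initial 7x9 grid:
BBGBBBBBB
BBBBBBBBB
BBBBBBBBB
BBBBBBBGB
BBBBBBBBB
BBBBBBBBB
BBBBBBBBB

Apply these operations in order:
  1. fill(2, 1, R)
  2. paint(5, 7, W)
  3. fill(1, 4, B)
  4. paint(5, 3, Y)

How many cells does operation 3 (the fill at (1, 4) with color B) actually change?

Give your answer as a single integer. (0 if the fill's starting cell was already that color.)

Answer: 60

Derivation:
After op 1 fill(2,1,R) [61 cells changed]:
RRGRRRRRR
RRRRRRRRR
RRRRRRRRR
RRRRRRRGR
RRRRRRRRR
RRRRRRRRR
RRRRRRRRR
After op 2 paint(5,7,W):
RRGRRRRRR
RRRRRRRRR
RRRRRRRRR
RRRRRRRGR
RRRRRRRRR
RRRRRRRWR
RRRRRRRRR
After op 3 fill(1,4,B) [60 cells changed]:
BBGBBBBBB
BBBBBBBBB
BBBBBBBBB
BBBBBBBGB
BBBBBBBBB
BBBBBBBWB
BBBBBBBBB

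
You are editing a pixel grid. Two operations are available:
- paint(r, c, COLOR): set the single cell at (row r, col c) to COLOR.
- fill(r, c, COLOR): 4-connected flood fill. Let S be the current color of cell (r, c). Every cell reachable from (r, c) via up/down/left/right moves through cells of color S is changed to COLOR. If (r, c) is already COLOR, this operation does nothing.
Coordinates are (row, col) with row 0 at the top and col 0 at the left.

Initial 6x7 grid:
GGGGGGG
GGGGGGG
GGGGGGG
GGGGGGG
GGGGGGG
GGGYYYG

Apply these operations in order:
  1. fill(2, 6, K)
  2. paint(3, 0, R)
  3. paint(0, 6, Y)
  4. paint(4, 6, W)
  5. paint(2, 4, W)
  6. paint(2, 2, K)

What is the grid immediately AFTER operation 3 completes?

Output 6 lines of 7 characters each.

After op 1 fill(2,6,K) [39 cells changed]:
KKKKKKK
KKKKKKK
KKKKKKK
KKKKKKK
KKKKKKK
KKKYYYK
After op 2 paint(3,0,R):
KKKKKKK
KKKKKKK
KKKKKKK
RKKKKKK
KKKKKKK
KKKYYYK
After op 3 paint(0,6,Y):
KKKKKKY
KKKKKKK
KKKKKKK
RKKKKKK
KKKKKKK
KKKYYYK

Answer: KKKKKKY
KKKKKKK
KKKKKKK
RKKKKKK
KKKKKKK
KKKYYYK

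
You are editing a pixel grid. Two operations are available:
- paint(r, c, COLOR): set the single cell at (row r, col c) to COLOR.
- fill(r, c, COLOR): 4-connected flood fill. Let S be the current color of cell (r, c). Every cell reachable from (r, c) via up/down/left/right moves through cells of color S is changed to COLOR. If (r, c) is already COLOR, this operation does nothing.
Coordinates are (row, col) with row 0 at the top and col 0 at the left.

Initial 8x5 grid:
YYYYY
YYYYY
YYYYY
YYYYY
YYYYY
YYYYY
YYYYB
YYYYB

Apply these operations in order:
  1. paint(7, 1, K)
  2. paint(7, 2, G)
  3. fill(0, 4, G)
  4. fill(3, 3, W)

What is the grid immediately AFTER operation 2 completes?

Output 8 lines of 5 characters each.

After op 1 paint(7,1,K):
YYYYY
YYYYY
YYYYY
YYYYY
YYYYY
YYYYY
YYYYB
YKYYB
After op 2 paint(7,2,G):
YYYYY
YYYYY
YYYYY
YYYYY
YYYYY
YYYYY
YYYYB
YKGYB

Answer: YYYYY
YYYYY
YYYYY
YYYYY
YYYYY
YYYYY
YYYYB
YKGYB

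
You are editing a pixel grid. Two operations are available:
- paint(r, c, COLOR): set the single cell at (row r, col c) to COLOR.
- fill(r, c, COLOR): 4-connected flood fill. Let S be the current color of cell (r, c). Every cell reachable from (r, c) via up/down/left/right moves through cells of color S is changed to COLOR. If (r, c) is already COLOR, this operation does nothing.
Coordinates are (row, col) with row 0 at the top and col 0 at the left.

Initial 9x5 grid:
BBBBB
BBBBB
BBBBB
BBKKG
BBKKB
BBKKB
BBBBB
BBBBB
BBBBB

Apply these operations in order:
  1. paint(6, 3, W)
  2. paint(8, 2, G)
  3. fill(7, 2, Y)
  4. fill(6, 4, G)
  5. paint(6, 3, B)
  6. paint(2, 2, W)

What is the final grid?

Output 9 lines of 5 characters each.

After op 1 paint(6,3,W):
BBBBB
BBBBB
BBBBB
BBKKG
BBKKB
BBKKB
BBBWB
BBBBB
BBBBB
After op 2 paint(8,2,G):
BBBBB
BBBBB
BBBBB
BBKKG
BBKKB
BBKKB
BBBWB
BBBBB
BBGBB
After op 3 fill(7,2,Y) [36 cells changed]:
YYYYY
YYYYY
YYYYY
YYKKG
YYKKY
YYKKY
YYYWY
YYYYY
YYGYY
After op 4 fill(6,4,G) [36 cells changed]:
GGGGG
GGGGG
GGGGG
GGKKG
GGKKG
GGKKG
GGGWG
GGGGG
GGGGG
After op 5 paint(6,3,B):
GGGGG
GGGGG
GGGGG
GGKKG
GGKKG
GGKKG
GGGBG
GGGGG
GGGGG
After op 6 paint(2,2,W):
GGGGG
GGGGG
GGWGG
GGKKG
GGKKG
GGKKG
GGGBG
GGGGG
GGGGG

Answer: GGGGG
GGGGG
GGWGG
GGKKG
GGKKG
GGKKG
GGGBG
GGGGG
GGGGG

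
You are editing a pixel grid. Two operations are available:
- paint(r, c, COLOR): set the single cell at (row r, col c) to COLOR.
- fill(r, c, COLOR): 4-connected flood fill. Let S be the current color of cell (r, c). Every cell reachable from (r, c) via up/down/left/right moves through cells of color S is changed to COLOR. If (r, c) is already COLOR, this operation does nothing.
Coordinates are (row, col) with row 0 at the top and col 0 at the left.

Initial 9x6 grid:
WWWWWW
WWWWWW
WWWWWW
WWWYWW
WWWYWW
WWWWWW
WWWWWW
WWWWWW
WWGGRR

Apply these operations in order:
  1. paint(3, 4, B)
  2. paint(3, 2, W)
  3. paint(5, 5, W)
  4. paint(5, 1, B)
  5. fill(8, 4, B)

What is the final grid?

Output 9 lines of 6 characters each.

After op 1 paint(3,4,B):
WWWWWW
WWWWWW
WWWWWW
WWWYBW
WWWYWW
WWWWWW
WWWWWW
WWWWWW
WWGGRR
After op 2 paint(3,2,W):
WWWWWW
WWWWWW
WWWWWW
WWWYBW
WWWYWW
WWWWWW
WWWWWW
WWWWWW
WWGGRR
After op 3 paint(5,5,W):
WWWWWW
WWWWWW
WWWWWW
WWWYBW
WWWYWW
WWWWWW
WWWWWW
WWWWWW
WWGGRR
After op 4 paint(5,1,B):
WWWWWW
WWWWWW
WWWWWW
WWWYBW
WWWYWW
WBWWWW
WWWWWW
WWWWWW
WWGGRR
After op 5 fill(8,4,B) [2 cells changed]:
WWWWWW
WWWWWW
WWWWWW
WWWYBW
WWWYWW
WBWWWW
WWWWWW
WWWWWW
WWGGBB

Answer: WWWWWW
WWWWWW
WWWWWW
WWWYBW
WWWYWW
WBWWWW
WWWWWW
WWWWWW
WWGGBB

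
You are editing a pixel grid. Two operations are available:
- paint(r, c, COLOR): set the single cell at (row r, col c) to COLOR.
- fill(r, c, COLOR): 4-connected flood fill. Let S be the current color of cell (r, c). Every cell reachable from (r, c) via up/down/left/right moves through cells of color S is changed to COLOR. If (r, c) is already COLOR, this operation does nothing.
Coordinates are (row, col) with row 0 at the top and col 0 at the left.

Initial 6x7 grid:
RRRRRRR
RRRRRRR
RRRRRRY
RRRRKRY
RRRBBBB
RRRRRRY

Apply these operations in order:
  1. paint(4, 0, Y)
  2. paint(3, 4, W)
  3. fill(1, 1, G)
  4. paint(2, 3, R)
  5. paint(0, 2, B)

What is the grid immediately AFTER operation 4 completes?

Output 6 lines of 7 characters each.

Answer: GGGGGGG
GGGGGGG
GGGRGGY
GGGGWGY
YGGBBBB
GGGGGGY

Derivation:
After op 1 paint(4,0,Y):
RRRRRRR
RRRRRRR
RRRRRRY
RRRRKRY
YRRBBBB
RRRRRRY
After op 2 paint(3,4,W):
RRRRRRR
RRRRRRR
RRRRRRY
RRRRWRY
YRRBBBB
RRRRRRY
After op 3 fill(1,1,G) [33 cells changed]:
GGGGGGG
GGGGGGG
GGGGGGY
GGGGWGY
YGGBBBB
GGGGGGY
After op 4 paint(2,3,R):
GGGGGGG
GGGGGGG
GGGRGGY
GGGGWGY
YGGBBBB
GGGGGGY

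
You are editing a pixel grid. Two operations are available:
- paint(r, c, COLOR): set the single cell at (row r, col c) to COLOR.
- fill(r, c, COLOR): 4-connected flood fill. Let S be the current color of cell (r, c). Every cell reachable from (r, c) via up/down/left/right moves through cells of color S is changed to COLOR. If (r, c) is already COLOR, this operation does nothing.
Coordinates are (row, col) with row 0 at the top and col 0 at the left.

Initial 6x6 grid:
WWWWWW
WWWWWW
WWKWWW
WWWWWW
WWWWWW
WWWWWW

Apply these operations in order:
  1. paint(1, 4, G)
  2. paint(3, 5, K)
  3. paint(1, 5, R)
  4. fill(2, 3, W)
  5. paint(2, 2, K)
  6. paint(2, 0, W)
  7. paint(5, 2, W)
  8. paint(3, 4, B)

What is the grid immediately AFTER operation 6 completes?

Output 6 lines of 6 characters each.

Answer: WWWWWW
WWWWGR
WWKWWW
WWWWWK
WWWWWW
WWWWWW

Derivation:
After op 1 paint(1,4,G):
WWWWWW
WWWWGW
WWKWWW
WWWWWW
WWWWWW
WWWWWW
After op 2 paint(3,5,K):
WWWWWW
WWWWGW
WWKWWW
WWWWWK
WWWWWW
WWWWWW
After op 3 paint(1,5,R):
WWWWWW
WWWWGR
WWKWWW
WWWWWK
WWWWWW
WWWWWW
After op 4 fill(2,3,W) [0 cells changed]:
WWWWWW
WWWWGR
WWKWWW
WWWWWK
WWWWWW
WWWWWW
After op 5 paint(2,2,K):
WWWWWW
WWWWGR
WWKWWW
WWWWWK
WWWWWW
WWWWWW
After op 6 paint(2,0,W):
WWWWWW
WWWWGR
WWKWWW
WWWWWK
WWWWWW
WWWWWW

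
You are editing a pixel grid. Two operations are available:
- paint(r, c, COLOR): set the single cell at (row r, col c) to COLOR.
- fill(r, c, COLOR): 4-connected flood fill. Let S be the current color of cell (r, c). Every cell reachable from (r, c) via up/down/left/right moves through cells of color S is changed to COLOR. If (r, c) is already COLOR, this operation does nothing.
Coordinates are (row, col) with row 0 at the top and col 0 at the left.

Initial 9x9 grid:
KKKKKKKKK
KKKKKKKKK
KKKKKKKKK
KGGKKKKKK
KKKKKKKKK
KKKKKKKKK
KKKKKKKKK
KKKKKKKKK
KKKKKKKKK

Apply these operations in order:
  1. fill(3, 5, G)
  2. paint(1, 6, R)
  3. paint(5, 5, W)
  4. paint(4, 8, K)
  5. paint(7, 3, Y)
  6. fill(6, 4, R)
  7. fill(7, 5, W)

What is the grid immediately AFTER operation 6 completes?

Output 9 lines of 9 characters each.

Answer: RRRRRRRRR
RRRRRRRRR
RRRRRRRRR
RRRRRRRRR
RRRRRRRRK
RRRRRWRRR
RRRRRRRRR
RRRYRRRRR
RRRRRRRRR

Derivation:
After op 1 fill(3,5,G) [79 cells changed]:
GGGGGGGGG
GGGGGGGGG
GGGGGGGGG
GGGGGGGGG
GGGGGGGGG
GGGGGGGGG
GGGGGGGGG
GGGGGGGGG
GGGGGGGGG
After op 2 paint(1,6,R):
GGGGGGGGG
GGGGGGRGG
GGGGGGGGG
GGGGGGGGG
GGGGGGGGG
GGGGGGGGG
GGGGGGGGG
GGGGGGGGG
GGGGGGGGG
After op 3 paint(5,5,W):
GGGGGGGGG
GGGGGGRGG
GGGGGGGGG
GGGGGGGGG
GGGGGGGGG
GGGGGWGGG
GGGGGGGGG
GGGGGGGGG
GGGGGGGGG
After op 4 paint(4,8,K):
GGGGGGGGG
GGGGGGRGG
GGGGGGGGG
GGGGGGGGG
GGGGGGGGK
GGGGGWGGG
GGGGGGGGG
GGGGGGGGG
GGGGGGGGG
After op 5 paint(7,3,Y):
GGGGGGGGG
GGGGGGRGG
GGGGGGGGG
GGGGGGGGG
GGGGGGGGK
GGGGGWGGG
GGGGGGGGG
GGGYGGGGG
GGGGGGGGG
After op 6 fill(6,4,R) [77 cells changed]:
RRRRRRRRR
RRRRRRRRR
RRRRRRRRR
RRRRRRRRR
RRRRRRRRK
RRRRRWRRR
RRRRRRRRR
RRRYRRRRR
RRRRRRRRR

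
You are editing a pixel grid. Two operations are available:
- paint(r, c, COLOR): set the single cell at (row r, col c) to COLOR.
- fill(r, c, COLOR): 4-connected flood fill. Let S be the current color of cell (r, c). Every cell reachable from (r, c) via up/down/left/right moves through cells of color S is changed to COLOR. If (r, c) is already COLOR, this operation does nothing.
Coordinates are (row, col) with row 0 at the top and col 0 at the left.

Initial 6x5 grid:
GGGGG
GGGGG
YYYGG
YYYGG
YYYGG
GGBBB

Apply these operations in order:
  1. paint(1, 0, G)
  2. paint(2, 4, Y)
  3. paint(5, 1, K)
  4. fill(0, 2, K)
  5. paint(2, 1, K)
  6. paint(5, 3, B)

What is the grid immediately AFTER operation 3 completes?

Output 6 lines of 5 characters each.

Answer: GGGGG
GGGGG
YYYGY
YYYGG
YYYGG
GKBBB

Derivation:
After op 1 paint(1,0,G):
GGGGG
GGGGG
YYYGG
YYYGG
YYYGG
GGBBB
After op 2 paint(2,4,Y):
GGGGG
GGGGG
YYYGY
YYYGG
YYYGG
GGBBB
After op 3 paint(5,1,K):
GGGGG
GGGGG
YYYGY
YYYGG
YYYGG
GKBBB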